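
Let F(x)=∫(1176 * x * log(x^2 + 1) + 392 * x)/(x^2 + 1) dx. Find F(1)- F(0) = -24 + 28*log(2) + 6*(2 + 7*log(2))^2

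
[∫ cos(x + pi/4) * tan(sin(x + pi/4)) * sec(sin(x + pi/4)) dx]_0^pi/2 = 0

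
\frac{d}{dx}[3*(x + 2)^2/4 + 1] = 3*x/2 + 3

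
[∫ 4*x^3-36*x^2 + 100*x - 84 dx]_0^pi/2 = -49 + (-2 + (-3 + pi/2)^2)^2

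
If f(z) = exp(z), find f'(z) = exp(z)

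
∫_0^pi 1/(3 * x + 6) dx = -log(2)/3 + log(2 + pi)/3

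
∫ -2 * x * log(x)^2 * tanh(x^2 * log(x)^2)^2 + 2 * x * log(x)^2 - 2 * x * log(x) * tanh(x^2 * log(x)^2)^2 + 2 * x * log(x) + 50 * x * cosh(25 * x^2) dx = sinh(25*x^2) + tanh(x^2*log(x)^2) + C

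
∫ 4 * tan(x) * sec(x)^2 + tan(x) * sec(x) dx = (2*sec(x) + 1)*sec(x) + C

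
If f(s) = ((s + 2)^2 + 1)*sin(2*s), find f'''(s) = -8*s^2*cos(2*s) - 24*s*sin(2*s) - 32*s*cos(2*s) - 48*sin(2*s) - 28*cos(2*s)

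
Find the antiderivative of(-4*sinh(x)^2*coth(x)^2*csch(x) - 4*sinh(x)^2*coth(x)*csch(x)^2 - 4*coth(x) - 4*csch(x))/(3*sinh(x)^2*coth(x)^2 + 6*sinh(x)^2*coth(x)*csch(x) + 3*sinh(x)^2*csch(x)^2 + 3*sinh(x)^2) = 2*log((2*cosh(x) + cosh(2*x) + 1)/sinh(x)^2)/3 + C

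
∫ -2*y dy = -y^2 + C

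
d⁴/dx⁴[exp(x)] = exp(x)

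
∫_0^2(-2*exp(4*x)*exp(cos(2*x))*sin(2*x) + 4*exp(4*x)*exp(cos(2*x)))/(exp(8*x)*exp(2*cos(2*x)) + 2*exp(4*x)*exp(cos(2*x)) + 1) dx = -E/(1 + E) + exp(8)/(exp(-cos(4)) + exp(8))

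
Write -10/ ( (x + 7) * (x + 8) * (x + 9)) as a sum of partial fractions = -5/(x + 9) + 10/(x + 8) - 5/(x + 7)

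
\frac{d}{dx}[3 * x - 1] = 3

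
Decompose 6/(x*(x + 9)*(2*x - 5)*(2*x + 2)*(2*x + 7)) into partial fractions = -2/(385*(2*x + 7)) + 2/(805*(2*x - 5)) + 1/(6072*(x + 9)) + 3/(280*(x + 1)) - 1/(105*x)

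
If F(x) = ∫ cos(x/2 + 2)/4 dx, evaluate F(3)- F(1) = -sin(5/2)/2 + sin(7/2)/2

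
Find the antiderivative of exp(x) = exp(x) + C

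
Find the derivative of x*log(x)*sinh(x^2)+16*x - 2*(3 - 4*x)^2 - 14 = 2*x^2*log(x)*cosh(x^2) - 64*x + log(x)*sinh(x^2) + sinh(x^2) + 64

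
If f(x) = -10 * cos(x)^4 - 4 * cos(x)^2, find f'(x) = 14*sin(2*x) + 5*sin(4*x)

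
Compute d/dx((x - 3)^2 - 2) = 2*x - 6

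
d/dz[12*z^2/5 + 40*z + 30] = 24*z/5 + 40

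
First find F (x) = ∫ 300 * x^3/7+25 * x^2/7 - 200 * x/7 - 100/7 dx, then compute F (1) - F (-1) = -550/21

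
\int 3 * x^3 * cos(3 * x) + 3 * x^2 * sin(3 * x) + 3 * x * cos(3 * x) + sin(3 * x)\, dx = x*(x^2 + 1)*sin(3*x) + C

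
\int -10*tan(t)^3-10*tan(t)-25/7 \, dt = -25*t/7 - 5*tan(t)^2 + C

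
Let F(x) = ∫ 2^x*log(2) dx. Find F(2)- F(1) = 2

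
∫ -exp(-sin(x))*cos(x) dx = exp(-sin(x)) + C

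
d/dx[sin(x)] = cos(x)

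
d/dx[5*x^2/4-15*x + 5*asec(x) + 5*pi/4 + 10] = (5*x^3*sqrt(1 - 1/x^2) - 30*x^2*sqrt(1 - 1/x^2) + 10)/(2*x^2*sqrt(1 - 1/x^2))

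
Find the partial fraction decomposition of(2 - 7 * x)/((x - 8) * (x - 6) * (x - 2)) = -1/(2*(x - 2)) + 5/(x - 6) - 9/(2*(x - 8))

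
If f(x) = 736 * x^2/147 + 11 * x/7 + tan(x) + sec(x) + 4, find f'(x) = 1472*x/147 + tan(x)^2 + tan(x)*sec(x) + 18/7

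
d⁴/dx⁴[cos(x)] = cos(x)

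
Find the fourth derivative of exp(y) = exp(y)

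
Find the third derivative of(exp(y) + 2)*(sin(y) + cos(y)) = -4*exp(y)*sin(y) + 2*sin(y) - 2*cos(y)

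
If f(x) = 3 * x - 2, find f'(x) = 3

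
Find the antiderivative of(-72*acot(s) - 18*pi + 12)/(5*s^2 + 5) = (12*acot(s) + 8 + 3*pi)^2/20 - 12*acot(s) + C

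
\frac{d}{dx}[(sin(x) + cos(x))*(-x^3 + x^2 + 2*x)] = x^3*sin(x) - x^3*cos(x) - 4*x^2*sin(x) - 2*x^2*cos(x) + 4*x*cos(x) + 2*sin(x) + 2*cos(x)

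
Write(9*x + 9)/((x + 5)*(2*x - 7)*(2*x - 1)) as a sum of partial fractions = -9/(22*(2*x - 1)) + 27/(34*(2*x - 7)) - 36/(187*(x + 5))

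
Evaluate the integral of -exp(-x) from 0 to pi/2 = -1 + exp(-pi/2)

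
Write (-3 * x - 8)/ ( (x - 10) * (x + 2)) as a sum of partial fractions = 1/(6*(x + 2)) - 19/(6*(x - 10))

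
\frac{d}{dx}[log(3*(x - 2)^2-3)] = (2*x - 4)/(x^2 - 4*x + 3)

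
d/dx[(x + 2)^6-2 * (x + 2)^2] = 6*x^5 + 60*x^4 + 240*x^3 + 480*x^2 + 476*x + 184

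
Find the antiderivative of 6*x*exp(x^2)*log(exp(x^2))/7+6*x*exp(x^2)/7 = 3*x^2*exp(x^2)/7 + C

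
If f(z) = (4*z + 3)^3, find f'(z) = 192*z^2 + 288*z + 108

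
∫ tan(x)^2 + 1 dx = tan(x) + C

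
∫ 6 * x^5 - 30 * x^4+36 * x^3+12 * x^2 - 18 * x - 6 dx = x^6 - 6*x^5 + 9*x^4 + 4*x^3 - 9*x^2 - 6*x + C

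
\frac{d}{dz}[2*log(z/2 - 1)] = 2/(z - 2)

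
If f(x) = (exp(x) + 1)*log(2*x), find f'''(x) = (x^3*exp(x)*log(x) + x^3*exp(x)*log(2) + 3*x^2*exp(x) - 3*x*exp(x) + 2*exp(x) + 2)/x^3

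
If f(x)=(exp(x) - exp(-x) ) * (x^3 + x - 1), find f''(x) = (x^3*exp(2*x) - x^3 + 6*x^2*exp(2*x) + 6*x^2 + 7*x*exp(2*x) - 7*x + exp(2*x) + 3)*exp(-x)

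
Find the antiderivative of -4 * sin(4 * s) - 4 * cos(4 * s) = -sin(4*s) + cos(4*s) + C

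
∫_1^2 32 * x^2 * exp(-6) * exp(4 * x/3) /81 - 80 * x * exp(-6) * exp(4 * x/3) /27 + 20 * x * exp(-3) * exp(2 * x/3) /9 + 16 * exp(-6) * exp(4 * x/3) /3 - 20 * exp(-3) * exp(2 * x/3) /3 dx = -25*exp(-5/3)/3 - 98*exp(-14/3)/27 + 50*exp(-10/3)/27 + 35*exp(-7/3)/3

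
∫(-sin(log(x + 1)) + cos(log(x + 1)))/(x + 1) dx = sqrt(2)*sin(log(x + 1) + pi/4) + C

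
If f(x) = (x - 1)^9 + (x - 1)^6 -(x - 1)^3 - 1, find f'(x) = 9*x^8 - 72*x^7 + 252*x^6 - 498*x^5 + 600*x^4 - 444*x^3 + 189*x^2 - 36*x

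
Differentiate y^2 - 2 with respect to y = 2*y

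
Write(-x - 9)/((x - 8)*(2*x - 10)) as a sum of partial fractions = 7/(3*(x - 5)) - 17/(6*(x - 8))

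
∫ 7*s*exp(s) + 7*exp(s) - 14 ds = 7*s*(exp(s) - 2) + C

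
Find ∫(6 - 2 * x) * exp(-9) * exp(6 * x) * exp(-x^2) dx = exp(-(x - 3)^2) + C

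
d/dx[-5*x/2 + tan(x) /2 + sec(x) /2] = tan(x)^2/2 + tan(x)*sec(x)/2 - 2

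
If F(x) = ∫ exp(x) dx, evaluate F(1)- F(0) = -1 + E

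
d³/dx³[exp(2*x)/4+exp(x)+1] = 2*exp(2*x) + exp(x)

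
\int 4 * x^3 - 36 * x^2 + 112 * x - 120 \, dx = x^4 - 12*x^3 + 56*x^2 - 120*x + C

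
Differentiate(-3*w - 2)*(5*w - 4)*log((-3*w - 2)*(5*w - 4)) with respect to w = -30*w*log(-15*w^2 + 2*w + 8) - 30*w + 2*log(-15*w^2 + 2*w + 8) + 2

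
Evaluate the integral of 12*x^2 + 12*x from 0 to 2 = 56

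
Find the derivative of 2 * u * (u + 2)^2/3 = 2*u^2 + 16*u/3 + 8/3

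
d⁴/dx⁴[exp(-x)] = exp(-x)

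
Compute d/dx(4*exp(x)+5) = 4*exp(x)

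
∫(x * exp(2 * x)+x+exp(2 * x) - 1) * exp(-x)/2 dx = x*sinh(x) + C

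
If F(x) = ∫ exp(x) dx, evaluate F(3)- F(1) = -E + exp(3)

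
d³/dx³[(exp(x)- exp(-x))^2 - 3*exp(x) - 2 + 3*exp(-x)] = (8*exp(4*x) - 3*exp(3*x) - 3*exp(x) - 8)*exp(-2*x)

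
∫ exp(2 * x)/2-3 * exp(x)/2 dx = (exp(x) - 6)*exp(x)/4 + C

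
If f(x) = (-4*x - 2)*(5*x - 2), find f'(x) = -40*x - 2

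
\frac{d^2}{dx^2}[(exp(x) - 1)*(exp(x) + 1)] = 4*exp(2*x)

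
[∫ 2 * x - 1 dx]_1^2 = 2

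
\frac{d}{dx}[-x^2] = -2*x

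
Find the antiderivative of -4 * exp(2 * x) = -2*exp(2*x) + C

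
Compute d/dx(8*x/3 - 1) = 8/3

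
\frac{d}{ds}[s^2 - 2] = 2*s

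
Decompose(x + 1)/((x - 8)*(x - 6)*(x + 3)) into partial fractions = -2/(99*(x + 3)) - 7/(18*(x - 6)) + 9/(22*(x - 8))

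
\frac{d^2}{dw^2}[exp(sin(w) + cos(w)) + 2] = (-sin(2*w) - sqrt(2)*sin(w + pi/4) + 1)*exp(sin(w))*exp(cos(w))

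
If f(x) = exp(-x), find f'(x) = -exp(-x)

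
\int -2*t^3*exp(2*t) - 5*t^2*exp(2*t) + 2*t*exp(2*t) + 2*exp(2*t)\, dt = t*(-t^2 - t + 2)*exp(2*t) + C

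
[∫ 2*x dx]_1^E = -1 + exp(2)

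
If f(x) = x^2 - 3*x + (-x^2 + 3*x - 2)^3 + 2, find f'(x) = -6*x^5 + 45*x^4 - 132*x^3 + 189*x^2 - 130*x + 33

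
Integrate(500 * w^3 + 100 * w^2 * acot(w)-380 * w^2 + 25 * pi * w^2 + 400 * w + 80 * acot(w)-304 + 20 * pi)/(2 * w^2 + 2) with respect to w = 10*w + 5*(20*w + 4*acot(w) - 16 + pi)^2/16 + 2*acot(w) + C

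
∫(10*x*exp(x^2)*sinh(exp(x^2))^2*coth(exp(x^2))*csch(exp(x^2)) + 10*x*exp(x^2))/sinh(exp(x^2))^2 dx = -5*coth(exp(x^2)) - 5*csch(exp(x^2)) + C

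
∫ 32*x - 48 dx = 16*x^2 - 48*x + C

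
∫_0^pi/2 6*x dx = 3*pi^2/4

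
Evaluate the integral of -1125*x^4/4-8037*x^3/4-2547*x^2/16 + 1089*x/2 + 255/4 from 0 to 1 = -2205/8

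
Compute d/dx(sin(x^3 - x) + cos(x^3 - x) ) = sqrt(2)*(3*x^2 - 1)*cos(x^3 - x + pi/4)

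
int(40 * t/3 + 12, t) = 20*t^2/3 + 12*t + C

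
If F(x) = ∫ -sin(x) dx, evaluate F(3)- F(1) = cos(3) - cos(1)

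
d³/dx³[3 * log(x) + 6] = 6/x^3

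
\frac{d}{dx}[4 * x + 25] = 4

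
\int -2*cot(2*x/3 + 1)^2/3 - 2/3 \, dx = cot(2*x/3 + 1) + C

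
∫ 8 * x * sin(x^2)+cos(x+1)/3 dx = sin(x + 1)/3 - 4*cos(x^2) + C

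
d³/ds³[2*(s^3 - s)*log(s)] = (12*s^2*log(s) + 22*s^2 + 2)/s^2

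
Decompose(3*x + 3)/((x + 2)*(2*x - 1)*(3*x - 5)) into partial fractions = 72/(77*(3*x - 5)) - 18/(35*(2*x - 1)) - 3/(55*(x + 2))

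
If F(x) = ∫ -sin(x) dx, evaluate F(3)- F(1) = cos(3) - cos(1)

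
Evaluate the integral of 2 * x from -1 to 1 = 0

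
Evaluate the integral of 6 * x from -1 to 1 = 0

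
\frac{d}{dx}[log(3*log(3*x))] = 1/(x*log(x) + x*log(3))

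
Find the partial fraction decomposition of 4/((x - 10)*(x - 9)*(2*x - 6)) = 1/(21*(x - 3)) - 1/(3*(x - 9)) + 2/(7*(x - 10))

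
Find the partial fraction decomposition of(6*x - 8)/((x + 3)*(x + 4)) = 32/(x + 4) - 26/(x + 3)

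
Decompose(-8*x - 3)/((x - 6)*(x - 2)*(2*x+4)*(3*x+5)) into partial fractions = 279/(506*(3*x + 5)) - 13/(64*(x + 2)) + 19/(352*(x - 2)) - 51/(1472*(x - 6))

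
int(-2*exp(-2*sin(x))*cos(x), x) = exp(-2*sin(x)) + C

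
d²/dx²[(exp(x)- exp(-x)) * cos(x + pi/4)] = -2*(exp(2*x) + 1)*exp(-x)*sin(x + pi/4)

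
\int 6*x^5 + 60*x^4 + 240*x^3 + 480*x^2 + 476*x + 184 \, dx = x^6 + 12*x^5 + 60*x^4 + 160*x^3 + 238*x^2 + 184*x + C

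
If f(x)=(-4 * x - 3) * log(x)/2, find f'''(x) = (2*x - 3)/x^3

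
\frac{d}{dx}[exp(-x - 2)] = -exp(-x - 2)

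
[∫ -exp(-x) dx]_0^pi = -1 + exp(-pi)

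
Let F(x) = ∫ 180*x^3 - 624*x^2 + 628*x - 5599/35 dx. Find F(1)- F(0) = -314/35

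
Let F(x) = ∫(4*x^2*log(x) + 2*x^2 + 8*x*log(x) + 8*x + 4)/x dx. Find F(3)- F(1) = 46*log(3)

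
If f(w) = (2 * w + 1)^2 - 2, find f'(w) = 8*w + 4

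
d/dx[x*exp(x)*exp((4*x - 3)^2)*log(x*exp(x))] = 32*x^2*(x + log(x))*exp(16*x^2 - 23*x + 9) - 23*x*(x + log(x))*exp(16*x^2 - 23*x + 9) + x*exp(16*x^2 - 23*x + 9) + (x + log(x))*exp(16*x^2 - 23*x + 9) + exp(16*x^2 - 23*x + 9)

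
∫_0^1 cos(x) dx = sin(1)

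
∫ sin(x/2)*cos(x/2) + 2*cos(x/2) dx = (sin(x/2) + 2)^2 + C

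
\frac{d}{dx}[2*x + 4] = 2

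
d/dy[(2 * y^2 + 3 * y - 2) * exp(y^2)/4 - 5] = y^3*exp(y^2) + 3*y^2*exp(y^2)/2 + 3*exp(y^2)/4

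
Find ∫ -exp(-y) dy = exp(-y) + C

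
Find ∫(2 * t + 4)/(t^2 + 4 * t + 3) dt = log(3*(t + 2)^2 - 3) + C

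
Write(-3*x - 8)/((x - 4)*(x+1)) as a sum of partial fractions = 1/(x + 1) - 4/(x - 4)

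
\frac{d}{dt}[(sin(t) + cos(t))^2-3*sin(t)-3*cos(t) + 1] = 2*cos(2*t) - 3*sqrt(2)*cos(t + pi/4)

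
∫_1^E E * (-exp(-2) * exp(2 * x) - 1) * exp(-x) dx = -exp(-1 + E) + exp(1 - E)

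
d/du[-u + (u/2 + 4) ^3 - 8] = 3*u^2/8 + 6*u + 23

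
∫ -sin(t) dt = cos(t) + C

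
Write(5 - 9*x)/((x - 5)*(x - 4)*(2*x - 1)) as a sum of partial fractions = 2/(63*(2*x - 1)) + 31/(7*(x - 4)) - 40/(9*(x - 5))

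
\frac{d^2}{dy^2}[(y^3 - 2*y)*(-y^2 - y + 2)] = -20*y^3 - 12*y^2 + 24*y + 4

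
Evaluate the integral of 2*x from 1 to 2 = 3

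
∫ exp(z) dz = exp(z) + C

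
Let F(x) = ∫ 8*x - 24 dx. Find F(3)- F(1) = -16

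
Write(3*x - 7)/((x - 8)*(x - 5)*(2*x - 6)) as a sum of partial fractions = 1/(10*(x - 3)) - 2/(3*(x - 5)) + 17/(30*(x - 8))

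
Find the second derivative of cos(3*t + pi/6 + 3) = -9*cos(3*t + pi/6 + 3)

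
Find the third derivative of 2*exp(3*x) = 54*exp(3*x)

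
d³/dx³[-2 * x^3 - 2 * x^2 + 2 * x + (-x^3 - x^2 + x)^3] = -504*x^6 - 1008*x^5 + 600*x^3 - 72*x - 6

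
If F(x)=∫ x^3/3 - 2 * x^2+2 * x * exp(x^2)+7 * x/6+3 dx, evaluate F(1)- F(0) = 2 + E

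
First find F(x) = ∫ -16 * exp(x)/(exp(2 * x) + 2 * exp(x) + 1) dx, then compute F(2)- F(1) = -16*exp(2)/(1 + exp(2)) + 16*E/(1 + E)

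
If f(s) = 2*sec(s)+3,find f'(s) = 2*tan(s)*sec(s)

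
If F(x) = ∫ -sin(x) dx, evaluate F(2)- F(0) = -1 + cos(2)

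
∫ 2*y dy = y^2 + C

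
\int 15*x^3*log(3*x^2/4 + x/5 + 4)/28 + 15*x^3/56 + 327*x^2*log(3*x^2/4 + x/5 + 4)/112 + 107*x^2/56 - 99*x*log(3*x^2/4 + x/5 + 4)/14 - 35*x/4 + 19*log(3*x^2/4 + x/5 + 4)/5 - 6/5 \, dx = (5*x^2 + 35*x - 168)*(15*x^2 + 4*x + 80)*log(3*x^2/4 + x/5 + 4)/560 + C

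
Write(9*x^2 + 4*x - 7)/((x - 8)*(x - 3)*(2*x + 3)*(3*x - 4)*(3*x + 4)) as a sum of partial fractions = -99/(2912*(3*x + 4)) + 387/(13600*(3*x - 4)) + 116/(2907*(2*x + 3)) - 86/(2925*(x - 3)) + 601/(53200*(x - 8))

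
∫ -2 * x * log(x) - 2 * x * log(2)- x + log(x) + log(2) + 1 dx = -x*(x - 1)*log(2*x) + C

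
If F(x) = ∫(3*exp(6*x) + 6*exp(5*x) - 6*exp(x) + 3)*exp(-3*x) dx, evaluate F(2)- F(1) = -(-exp(-1) + 1 + E)^3 + (-exp(-2) + 1 + exp(2))^3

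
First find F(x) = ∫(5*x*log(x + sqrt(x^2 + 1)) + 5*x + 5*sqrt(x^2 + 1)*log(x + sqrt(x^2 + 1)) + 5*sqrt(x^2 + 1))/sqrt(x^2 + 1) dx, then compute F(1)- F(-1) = -5*(-1 + sqrt(2))*log(-1 + sqrt(2)) + 5*(1 + sqrt(2))*log(1 + sqrt(2))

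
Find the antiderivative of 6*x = 3*x^2 + C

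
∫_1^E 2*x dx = -1 + exp(2)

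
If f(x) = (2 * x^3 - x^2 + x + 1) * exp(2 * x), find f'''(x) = 16*x^3*exp(2*x) + 64*x^2*exp(2*x) + 56*x*exp(2*x) + 20*exp(2*x)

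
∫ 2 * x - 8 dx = x^2 - 8*x + C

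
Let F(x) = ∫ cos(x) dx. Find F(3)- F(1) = -sin(1) + sin(3)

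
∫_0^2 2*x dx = 4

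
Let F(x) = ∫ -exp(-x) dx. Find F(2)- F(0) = -1 + exp(-2)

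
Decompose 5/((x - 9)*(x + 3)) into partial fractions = -5/(12*(x + 3)) + 5/(12*(x - 9))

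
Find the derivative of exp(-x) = -exp(-x)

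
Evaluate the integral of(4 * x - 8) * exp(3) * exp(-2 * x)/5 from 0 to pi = -3*exp(3)/5 + (3 - 2*pi)*exp(3 - 2*pi)/5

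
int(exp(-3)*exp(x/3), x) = 3*exp(x/3 - 3) + C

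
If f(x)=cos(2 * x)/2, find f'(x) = -sin(2*x)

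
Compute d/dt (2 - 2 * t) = -2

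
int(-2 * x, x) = -x^2 + C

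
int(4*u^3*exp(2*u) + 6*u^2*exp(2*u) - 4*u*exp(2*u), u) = (2*u^3 - 2*u + 1)*exp(2*u) + C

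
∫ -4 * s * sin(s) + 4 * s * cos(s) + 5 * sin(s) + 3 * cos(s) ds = sqrt(2)*(4*s - 1)*sin(s + pi/4) + C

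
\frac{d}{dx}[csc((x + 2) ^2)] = -4*(x + 2)*cos(x^2 + 4*x + 4)/(1 - cos(2*(x^2 + 4*x + 4)))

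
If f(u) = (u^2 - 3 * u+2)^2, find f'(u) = 4*u^3 - 18*u^2 + 26*u - 12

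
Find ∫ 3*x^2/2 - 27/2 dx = x^3/2 - 27*x/2 + C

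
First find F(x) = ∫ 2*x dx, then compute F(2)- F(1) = 3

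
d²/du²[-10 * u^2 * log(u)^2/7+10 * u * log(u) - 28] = (-20*u*log(u)^2 - 60*u*log(u) - 20*u + 70)/(7*u)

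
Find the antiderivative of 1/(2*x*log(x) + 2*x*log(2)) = log(log(2*x))/2 + C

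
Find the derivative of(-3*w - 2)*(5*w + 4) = -30*w - 22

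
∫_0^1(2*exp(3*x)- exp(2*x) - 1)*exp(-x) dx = (-1 + E)*(E - exp(-1))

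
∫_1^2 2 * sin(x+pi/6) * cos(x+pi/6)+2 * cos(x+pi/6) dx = -(sin(pi/6 + 1) + 1)^2 + (sin(pi/6 + 2) + 1)^2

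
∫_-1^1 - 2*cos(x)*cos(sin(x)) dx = -4*sin(sin(1))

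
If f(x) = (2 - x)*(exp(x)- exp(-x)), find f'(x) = (-x*exp(2*x) - x + exp(2*x) + 3)*exp(-x)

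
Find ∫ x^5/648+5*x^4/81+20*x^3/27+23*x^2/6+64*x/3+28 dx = x^6/3888 + x^5/81 + 5*x^4/27 + 23*x^3/18 + 32*x^2/3 + 28*x + C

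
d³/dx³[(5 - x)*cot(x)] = 6*x*cot(x)^4 + 8*x*cot(x)^2 + 2*x - 30*cot(x)^4 - 6*cot(x)^3 - 40*cot(x)^2 - 6*cot(x) - 10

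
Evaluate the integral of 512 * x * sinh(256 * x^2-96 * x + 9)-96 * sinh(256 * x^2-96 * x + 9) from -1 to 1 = -cosh(361) + cosh(169)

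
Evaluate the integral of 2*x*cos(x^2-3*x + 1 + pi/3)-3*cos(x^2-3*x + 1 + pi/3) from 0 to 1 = -sin(1)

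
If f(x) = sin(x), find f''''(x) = sin(x)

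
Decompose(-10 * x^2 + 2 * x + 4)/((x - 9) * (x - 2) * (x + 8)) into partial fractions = -326/(85*(x + 8)) + 16/(35*(x - 2)) - 788/(119*(x - 9))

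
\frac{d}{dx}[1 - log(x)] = -1/x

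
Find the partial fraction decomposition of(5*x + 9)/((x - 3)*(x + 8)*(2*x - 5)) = -86/(21*(2*x - 5)) - 31/(231*(x + 8)) + 24/(11*(x - 3))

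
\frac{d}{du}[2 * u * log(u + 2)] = (2*u*log(u + 2) + 2*u + 4*log(u + 2))/(u + 2)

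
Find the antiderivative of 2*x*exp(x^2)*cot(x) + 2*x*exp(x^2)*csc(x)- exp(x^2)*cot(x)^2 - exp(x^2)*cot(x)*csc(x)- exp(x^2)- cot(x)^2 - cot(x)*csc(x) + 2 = 3*x + (cot(x) + csc(x))*exp(x^2) + cot(x) + csc(x) + C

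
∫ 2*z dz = z^2 + C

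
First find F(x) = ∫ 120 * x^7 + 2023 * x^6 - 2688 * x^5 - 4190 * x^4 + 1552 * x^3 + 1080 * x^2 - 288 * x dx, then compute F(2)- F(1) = -5766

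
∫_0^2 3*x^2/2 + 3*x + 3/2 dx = 13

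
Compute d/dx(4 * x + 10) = 4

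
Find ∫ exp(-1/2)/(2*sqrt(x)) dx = sqrt(x)*exp(-1/2) + C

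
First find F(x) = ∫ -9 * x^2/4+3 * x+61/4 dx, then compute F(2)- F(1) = 29/2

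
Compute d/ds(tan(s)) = cos(s)^(-2)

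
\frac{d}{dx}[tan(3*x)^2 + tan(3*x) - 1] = 3*(2*sin(3*x)/cos(3*x) + 1)/cos(3*x)^2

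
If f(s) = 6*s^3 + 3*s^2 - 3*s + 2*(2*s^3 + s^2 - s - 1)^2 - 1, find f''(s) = 240*s^4 + 160*s^3 - 72*s^2 - 36*s + 2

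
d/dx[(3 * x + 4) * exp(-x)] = (-3*x - 1)*exp(-x)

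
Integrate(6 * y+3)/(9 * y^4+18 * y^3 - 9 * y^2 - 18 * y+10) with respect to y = -acot(3*y^2 + 3*y - 3) + C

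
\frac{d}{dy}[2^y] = 2^y*log(2)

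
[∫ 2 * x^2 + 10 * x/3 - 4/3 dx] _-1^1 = -4/3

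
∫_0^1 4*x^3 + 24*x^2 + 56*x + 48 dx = 85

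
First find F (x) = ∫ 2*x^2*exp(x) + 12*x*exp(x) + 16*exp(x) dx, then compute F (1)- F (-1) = -2*exp(-1) + 18*E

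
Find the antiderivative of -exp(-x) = exp(-x) + C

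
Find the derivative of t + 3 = 1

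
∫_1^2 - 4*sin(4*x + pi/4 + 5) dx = cos(pi/4 + 13) - cos(pi/4 + 9)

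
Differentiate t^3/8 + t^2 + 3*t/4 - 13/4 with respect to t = 3*t^2/8 + 2*t + 3/4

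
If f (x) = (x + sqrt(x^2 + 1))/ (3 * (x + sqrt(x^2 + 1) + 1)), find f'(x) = (x + sqrt(x^2 + 1))/(6*x^3 + 6*x^2*sqrt(x^2 + 1) + 6*x^2 + 6*x*sqrt(x^2 + 1) + 6*x + 6*sqrt(x^2 + 1) + 6)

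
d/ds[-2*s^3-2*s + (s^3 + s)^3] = 9*s^8 + 21*s^6 + 15*s^4 - 3*s^2 - 2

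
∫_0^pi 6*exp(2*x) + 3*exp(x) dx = -6 + 3*(1 + exp(pi))*exp(pi)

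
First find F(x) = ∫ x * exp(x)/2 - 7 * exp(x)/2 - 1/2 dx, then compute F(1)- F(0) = 7/2 - 7*E/2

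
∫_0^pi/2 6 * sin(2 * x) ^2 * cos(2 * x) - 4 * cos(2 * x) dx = 0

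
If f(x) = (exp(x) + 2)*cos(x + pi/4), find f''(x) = -2*exp(x)*sin(x + pi/4) - 2*cos(x + pi/4)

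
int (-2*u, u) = -u^2 + C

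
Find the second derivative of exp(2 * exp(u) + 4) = 2*exp(u + 2*exp(u) + 4) + 4*exp(2*u + 2*exp(u) + 4)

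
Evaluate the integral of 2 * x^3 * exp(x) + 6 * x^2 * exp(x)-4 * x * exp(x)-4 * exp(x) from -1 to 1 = -2*E - 2*exp(-1)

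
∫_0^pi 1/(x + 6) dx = -log(2) + log(pi/3 + 2)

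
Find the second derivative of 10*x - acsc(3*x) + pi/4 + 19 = (1 - 18*x^2)/(27*x^5*sqrt(1 - 1/(9*x^2)) - 3*x^3*sqrt(1 - 1/(9*x^2)))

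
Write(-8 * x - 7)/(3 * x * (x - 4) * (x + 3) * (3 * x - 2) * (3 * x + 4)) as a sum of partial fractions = -11/(640*(3*x + 4)) + 37/(440*(3*x - 2)) + 17/(3465*(x + 3)) - 13/(4480*(x - 4)) - 7/(288*x)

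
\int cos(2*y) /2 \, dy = sin(2*y)/4 + C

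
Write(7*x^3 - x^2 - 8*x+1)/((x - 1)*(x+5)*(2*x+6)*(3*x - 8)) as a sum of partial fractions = 2843/(3910*(3*x - 8)) + 859/(552*(x + 5)) - 173/(272*(x + 3)) + 1/(240*(x - 1))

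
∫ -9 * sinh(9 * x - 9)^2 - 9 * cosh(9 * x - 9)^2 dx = -sinh(18*x - 18)/2 + C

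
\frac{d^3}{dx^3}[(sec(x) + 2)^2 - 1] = 4*(-1 - 2/cos(x) + 6/cos(x)^2 + 6/cos(x)^3)*sin(x)/cos(x)^2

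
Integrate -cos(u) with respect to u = -sin(u) + C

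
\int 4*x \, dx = 2*x^2 + C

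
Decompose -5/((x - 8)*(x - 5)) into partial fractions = 5/(3*(x - 5)) - 5/(3*(x - 8))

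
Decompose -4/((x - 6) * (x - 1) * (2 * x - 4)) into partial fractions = -2/(5*(x - 1)) + 1/(2*(x - 2)) - 1/(10*(x - 6))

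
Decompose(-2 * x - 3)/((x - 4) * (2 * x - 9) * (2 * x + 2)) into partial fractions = -24/(11*(2*x - 9)) - 1/(110*(x + 1)) + 11/(10*(x - 4))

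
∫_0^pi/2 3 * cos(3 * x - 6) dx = -cos(6) + sin(6)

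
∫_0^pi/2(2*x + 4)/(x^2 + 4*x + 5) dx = -log(15) + log(3 + 3*(pi/2 + 2)^2)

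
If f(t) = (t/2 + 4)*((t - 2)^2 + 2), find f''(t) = 3*t + 4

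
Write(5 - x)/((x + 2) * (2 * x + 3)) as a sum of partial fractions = 13/(2*x + 3) - 7/(x + 2)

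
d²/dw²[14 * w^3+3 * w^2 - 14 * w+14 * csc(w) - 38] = 84*w + 6 - 14/sin(w) + 28/sin(w)^3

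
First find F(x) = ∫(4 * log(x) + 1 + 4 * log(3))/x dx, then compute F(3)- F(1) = log(3) + 6*log(3)^2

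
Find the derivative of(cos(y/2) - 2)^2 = 2*sin(y/2) - sin(y)/2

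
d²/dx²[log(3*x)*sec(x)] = (-x^2*log(x) + 2*x^2*log(x)/cos(x)^2 - x^2*log(3) + 2*x^2*log(3)/cos(x)^2 + 2*x*sin(x)/cos(x) - 1)/(x^2*cos(x))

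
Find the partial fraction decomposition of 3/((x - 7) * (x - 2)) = -3/(5*(x - 2)) + 3/(5*(x - 7))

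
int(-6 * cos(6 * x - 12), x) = -sin(6*x - 12) + C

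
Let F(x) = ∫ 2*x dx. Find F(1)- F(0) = 1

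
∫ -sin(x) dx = cos(x) + C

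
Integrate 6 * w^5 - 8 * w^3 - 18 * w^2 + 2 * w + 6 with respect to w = w^6 - 2*w^4 - 6*w^3 + w^2 + 6*w + C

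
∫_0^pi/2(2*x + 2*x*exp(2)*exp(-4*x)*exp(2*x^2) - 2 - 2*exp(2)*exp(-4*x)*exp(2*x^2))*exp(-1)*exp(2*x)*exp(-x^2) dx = -E - exp(-(-1 + pi/2)^2) + exp(-1) + exp((-1 + pi/2)^2)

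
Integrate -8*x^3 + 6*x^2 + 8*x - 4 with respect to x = -2*x^4 + 2*x^3 + 4*x^2 - 4*x + C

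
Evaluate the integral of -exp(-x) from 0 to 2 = -1 + exp(-2)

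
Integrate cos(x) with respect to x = sin(x) + C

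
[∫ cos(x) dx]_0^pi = 0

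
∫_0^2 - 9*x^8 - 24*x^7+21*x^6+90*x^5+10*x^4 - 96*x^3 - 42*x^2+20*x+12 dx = -304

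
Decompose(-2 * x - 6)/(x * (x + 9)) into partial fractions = -4/(3*(x + 9)) - 2/(3*x)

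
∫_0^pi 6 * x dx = 3*pi^2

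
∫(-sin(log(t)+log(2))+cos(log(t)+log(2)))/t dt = sqrt(2)*sin(log(t) + log(2) + pi/4) + C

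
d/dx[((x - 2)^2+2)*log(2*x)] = (2*x^2*log(x) + x^2 + 2*x^2*log(2) - 4*x*log(x) - 4*x - 4*x*log(2) + 6)/x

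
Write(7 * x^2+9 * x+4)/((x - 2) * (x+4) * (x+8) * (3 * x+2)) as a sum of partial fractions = -3/(176*(3*x + 2)) - 19/(44*(x + 8)) + 1/(3*(x + 4)) + 5/(48*(x - 2))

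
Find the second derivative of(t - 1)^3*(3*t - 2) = 36*t^2 - 66*t + 30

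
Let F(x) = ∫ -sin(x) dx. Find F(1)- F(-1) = 0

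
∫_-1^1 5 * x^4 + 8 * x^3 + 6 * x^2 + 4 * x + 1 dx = 8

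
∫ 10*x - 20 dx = 5*x^2 - 20*x + C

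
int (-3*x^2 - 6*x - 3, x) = -x^3 - 3*x^2 - 3*x + C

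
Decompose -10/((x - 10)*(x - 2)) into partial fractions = 5/(4*(x - 2)) - 5/(4*(x - 10))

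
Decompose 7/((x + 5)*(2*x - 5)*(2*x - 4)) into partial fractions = 14/(15*(2*x - 5)) + 1/(30*(x + 5)) - 1/(2*(x - 2))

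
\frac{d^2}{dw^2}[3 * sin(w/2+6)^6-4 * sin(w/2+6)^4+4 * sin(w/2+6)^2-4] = -9*sin(w/2 + 6)^6/2 + 45*sin(w/2 + 6)^4*cos(w/2 + 6)^2/2 + 4*sin(w/2 + 6)^4 - 2*sin(w/2 + 6)^2 - 3*sin(w + 12)^2 + 2*cos(w/2 + 6)^2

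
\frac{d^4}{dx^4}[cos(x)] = cos(x)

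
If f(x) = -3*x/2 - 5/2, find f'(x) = -3/2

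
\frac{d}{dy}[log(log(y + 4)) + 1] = 1/(y*log(y + 4) + 4*log(y + 4))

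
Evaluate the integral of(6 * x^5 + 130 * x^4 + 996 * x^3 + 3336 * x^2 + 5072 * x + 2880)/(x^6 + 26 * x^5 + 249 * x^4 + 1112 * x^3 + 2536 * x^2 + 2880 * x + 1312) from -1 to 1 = -log(5) + log(2029/4)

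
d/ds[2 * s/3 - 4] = 2/3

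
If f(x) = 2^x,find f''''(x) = 2^x*log(2)^4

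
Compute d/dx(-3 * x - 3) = -3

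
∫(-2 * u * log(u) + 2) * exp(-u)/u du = 2*exp(-u)*log(u) + C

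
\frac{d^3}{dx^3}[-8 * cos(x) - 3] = -8*sin(x)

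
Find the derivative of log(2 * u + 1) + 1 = 2/(2*u + 1)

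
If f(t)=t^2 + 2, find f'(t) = 2*t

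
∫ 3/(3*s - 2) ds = log(9*s - 6) + C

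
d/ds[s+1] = 1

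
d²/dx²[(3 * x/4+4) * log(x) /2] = (3*x - 16)/(8*x^2)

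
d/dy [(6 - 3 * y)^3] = -81*y^2 + 324*y - 324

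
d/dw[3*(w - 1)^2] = 6*w - 6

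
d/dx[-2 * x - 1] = -2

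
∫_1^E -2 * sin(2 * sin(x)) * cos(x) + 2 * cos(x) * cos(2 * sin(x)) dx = sqrt(2)*(-cos(-2*sin(1) + pi/4) + cos(-2*sin(E) + pi/4))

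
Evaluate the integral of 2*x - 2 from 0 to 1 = -1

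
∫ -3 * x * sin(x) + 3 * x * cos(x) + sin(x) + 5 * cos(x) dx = sqrt(2)*(3*x + 2)*sin(x + pi/4) + C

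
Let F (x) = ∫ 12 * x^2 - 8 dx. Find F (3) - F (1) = 88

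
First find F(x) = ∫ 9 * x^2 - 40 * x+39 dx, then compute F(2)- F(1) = 0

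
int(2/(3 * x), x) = 2*log(2*x)/3 + C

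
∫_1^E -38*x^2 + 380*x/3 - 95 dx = -19*E*(-4 + 6*(-2 + 2*E/3)^2 + 8*E/3)/4 + 133/3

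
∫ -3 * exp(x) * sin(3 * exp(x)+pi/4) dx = cos(3*exp(x) + pi/4) + C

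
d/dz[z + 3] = 1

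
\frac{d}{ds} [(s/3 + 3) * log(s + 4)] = (s*log(s + 4) + s + 4*log(s + 4) + 9)/(3*s + 12)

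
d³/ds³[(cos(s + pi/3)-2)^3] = -6*sin(s + pi/3)^3 + 21*sin(s + pi/3)*cos(s + pi/3)^2 + 12*sin(s + pi/3) - 24*cos(2*s + pi/6)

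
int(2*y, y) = y^2 + C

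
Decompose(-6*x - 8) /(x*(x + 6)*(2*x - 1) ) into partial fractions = -44/(13*(2*x - 1)) + 14/(39*(x + 6)) + 4/(3*x)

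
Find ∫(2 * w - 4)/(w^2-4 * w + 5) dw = log((w - 2)^2 + 1) + C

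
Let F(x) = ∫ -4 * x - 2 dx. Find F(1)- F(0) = -4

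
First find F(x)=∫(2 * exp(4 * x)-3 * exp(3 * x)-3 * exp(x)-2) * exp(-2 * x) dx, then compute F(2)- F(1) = -3*exp(2) - (E - exp(-1))^2 - 3*exp(-1) + 3*exp(-2) + 3*E + (-exp(-2) + exp(2))^2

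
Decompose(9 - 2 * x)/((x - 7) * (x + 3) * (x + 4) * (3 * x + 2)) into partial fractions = -279/(1610*(3*x + 2)) - 17/(110*(x + 4)) + 3/(14*(x + 3)) - 1/(506*(x - 7))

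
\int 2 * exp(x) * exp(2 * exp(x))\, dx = exp(2*exp(x)) + C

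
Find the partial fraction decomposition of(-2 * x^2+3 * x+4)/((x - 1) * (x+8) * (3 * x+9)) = -148/(135*(x + 8)) + 23/(60*(x + 3)) + 5/(108*(x - 1))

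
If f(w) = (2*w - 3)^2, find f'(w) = 8*w - 12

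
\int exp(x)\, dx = exp(x) + C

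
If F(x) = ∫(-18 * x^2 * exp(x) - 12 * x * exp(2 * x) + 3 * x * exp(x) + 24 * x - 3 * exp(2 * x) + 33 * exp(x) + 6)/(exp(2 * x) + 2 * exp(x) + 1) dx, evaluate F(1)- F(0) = 3*E/(1 + E) + 3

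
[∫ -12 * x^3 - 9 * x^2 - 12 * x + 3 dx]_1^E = -3*E*(-1 + 2*E + exp(2) + exp(3)) + 9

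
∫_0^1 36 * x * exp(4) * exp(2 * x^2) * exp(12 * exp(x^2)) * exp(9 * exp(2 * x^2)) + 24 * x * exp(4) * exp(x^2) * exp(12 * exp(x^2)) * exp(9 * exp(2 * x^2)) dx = -exp(25) + exp((2 + 3*E)^2)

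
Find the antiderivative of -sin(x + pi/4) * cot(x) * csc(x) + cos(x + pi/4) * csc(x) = sqrt(2)*(1 + 1/tan(x))/2 + C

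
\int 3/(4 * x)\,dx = 3*log(2*x)/4 + C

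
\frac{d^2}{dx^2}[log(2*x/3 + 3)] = -4/(4*x^2 + 36*x + 81)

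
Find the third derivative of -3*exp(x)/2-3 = -3*exp(x)/2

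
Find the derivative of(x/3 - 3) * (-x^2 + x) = -x^2 + 20*x/3 - 3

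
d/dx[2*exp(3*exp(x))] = 6*exp(x + 3*exp(x))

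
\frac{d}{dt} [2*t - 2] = 2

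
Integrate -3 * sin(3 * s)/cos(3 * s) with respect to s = log(cos(3*s)) + C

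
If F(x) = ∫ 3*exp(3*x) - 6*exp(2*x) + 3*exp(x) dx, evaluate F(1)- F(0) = (-1 + E)^3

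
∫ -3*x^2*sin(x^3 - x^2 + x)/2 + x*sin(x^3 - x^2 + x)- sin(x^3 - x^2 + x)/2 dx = cos(x*(x^2 - x + 1))/2 + C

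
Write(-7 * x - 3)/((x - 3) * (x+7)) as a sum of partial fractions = -23/(5*(x + 7)) - 12/(5*(x - 3))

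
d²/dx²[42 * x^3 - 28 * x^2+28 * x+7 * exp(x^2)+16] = 28*x^2*exp(x^2) + 252*x + 14*exp(x^2) - 56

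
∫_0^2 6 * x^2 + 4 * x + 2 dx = 28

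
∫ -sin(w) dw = cos(w) + C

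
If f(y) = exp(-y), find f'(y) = -exp(-y)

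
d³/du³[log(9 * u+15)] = 54/(27*u^3 + 135*u^2 + 225*u + 125)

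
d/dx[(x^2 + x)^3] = 6*x^5 + 15*x^4 + 12*x^3 + 3*x^2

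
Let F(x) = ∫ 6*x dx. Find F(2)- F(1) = 9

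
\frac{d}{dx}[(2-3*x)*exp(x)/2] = -3*x*exp(x)/2 - exp(x)/2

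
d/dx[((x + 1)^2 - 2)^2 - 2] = 4*x^3 + 12*x^2 + 4*x - 4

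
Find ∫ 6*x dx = 3*x^2 + C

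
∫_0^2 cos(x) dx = sin(2)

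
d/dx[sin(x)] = cos(x)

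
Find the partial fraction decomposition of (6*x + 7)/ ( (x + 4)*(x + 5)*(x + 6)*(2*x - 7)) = 224/(4845*(2*x - 7)) + 29/(38*(x + 6)) - 23/(17*(x + 5)) + 17/(30*(x + 4))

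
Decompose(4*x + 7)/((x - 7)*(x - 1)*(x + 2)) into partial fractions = -1/(27*(x + 2)) - 11/(18*(x - 1)) + 35/(54*(x - 7))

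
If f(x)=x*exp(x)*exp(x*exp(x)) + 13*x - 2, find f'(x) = x^2*exp(x*exp(x) + 2*x) + x*exp(x*exp(x) + x) + x*exp(x*exp(x) + 2*x) + exp(x*exp(x) + x) + 13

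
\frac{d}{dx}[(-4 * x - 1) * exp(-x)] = (4*x - 3)*exp(-x)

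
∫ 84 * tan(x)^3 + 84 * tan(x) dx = 42*tan(x)^2 + C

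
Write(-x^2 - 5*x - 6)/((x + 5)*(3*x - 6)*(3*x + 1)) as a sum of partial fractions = 20/(147*(3*x + 1)) - 1/(49*(x + 5)) - 20/(147*(x - 2))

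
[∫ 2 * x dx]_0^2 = 4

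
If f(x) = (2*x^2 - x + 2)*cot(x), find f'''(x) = -12*x^2*cot(x)^4 - 16*x^2*cot(x)^2 - 4*x^2 + 6*x*cot(x)^4 + 24*x*cot(x)^3 + 8*x*cot(x)^2 + 24*x*cot(x) + 2*x - 12*cot(x)^4 - 6*cot(x)^3 - 28*cot(x)^2 - 6*cot(x) - 16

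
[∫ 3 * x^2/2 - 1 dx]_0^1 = -1/2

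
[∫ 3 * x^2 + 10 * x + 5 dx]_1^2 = 27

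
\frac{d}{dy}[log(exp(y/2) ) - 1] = 1/2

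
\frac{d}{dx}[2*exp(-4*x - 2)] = -8*exp(-4*x - 2)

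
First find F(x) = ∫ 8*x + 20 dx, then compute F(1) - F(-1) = 40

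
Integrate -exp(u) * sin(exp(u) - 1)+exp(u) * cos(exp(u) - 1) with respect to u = sqrt(2)*cos(-exp(u) + pi/4 + 1) + C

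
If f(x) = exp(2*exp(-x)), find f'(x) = -2*exp(-x + 2*exp(-x))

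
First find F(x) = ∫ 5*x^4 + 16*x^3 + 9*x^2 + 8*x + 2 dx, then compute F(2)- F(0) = 140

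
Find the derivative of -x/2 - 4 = -1/2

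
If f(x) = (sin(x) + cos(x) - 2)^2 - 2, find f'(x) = 2*cos(2*x) - 4*sqrt(2)*cos(x + pi/4)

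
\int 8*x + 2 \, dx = 4*x^2 + 2*x + C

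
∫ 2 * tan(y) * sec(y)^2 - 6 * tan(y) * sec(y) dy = (sec(y) - 3)^2 + C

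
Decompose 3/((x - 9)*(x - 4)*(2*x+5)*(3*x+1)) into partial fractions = 81/(4732*(3*x + 1)) - 24/(3887*(2*x + 5)) - 3/(845*(x - 4)) + 3/(3220*(x - 9))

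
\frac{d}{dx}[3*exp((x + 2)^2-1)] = 6*x*exp(x^2 + 4*x + 3) + 12*exp(x^2 + 4*x + 3)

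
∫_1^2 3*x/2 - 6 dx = -15/4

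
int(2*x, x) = x^2 + C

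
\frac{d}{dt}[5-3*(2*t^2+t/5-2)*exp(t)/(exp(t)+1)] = (-30*t^2*exp(t) - 60*t*exp(2*t) - 63*t*exp(t) - 3*exp(2*t) + 27*exp(t))/(5*exp(2*t) + 10*exp(t) + 5)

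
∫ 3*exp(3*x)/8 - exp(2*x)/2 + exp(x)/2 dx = (exp(2*x) - 2*exp(x) + 4)*exp(x)/8 + C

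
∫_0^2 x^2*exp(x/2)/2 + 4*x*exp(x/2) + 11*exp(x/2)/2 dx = -3 + 15*E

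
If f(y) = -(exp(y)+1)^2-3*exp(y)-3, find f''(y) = -4*exp(2*y) - 5*exp(y)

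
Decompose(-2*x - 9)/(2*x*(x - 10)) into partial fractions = -29/(20*(x - 10)) + 9/(20*x)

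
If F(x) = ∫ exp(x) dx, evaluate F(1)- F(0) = -1 + E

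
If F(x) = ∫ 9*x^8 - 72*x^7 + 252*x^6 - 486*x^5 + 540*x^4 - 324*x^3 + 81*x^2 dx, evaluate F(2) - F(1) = 7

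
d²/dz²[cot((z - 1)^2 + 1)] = 2*(4*z^2*cos(z^2 - 2*z + 2)/sin(z^2 - 2*z + 2) - 8*z*cos(z^2 - 2*z + 2)/sin(z^2 - 2*z + 2) - 1 + 4*cos(z^2 - 2*z + 2)/sin(z^2 - 2*z + 2))/sin(z^2 - 2*z + 2)^2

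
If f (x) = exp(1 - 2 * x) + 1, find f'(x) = -2*exp(1 - 2*x)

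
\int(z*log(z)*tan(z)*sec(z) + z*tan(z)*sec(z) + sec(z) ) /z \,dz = (log(z) + 1)*sec(z) + C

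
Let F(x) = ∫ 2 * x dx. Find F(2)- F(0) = 4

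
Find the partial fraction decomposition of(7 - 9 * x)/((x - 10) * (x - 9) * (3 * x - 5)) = -36/(275*(3*x - 5)) + 37/(11*(x - 9)) - 83/(25*(x - 10))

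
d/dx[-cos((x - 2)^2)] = 2*(x - 2)*sin(x^2 - 4*x + 4)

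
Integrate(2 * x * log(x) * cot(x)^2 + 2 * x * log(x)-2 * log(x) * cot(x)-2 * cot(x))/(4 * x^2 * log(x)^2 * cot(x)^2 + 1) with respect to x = acot(2*x*log(x)*cot(x)) + C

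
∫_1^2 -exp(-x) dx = -exp(-1) + exp(-2)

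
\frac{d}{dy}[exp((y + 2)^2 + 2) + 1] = 2*y*exp(y^2 + 4*y + 6) + 4*exp(y^2 + 4*y + 6)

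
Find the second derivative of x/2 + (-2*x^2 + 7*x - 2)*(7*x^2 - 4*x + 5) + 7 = -168*x^2 + 342*x - 104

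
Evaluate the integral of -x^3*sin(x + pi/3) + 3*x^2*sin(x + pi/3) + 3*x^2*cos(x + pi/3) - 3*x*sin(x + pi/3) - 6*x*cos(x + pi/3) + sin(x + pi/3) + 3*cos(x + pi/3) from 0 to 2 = cos(pi/3 + 2) + 1/2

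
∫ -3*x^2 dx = -x^3 + C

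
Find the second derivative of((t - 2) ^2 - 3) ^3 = 30*t^4 - 240*t^3 + 612*t^2 - 528*t + 102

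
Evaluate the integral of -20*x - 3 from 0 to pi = (-1 + 5*pi)*(-2*pi - 1) - 1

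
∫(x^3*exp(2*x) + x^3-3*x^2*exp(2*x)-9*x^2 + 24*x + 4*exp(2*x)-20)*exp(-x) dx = 2*(x - 2)^3*sinh(x) + C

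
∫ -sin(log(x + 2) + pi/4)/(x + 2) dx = cos(log(x + 2) + pi/4) + C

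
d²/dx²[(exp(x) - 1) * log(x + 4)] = (x^2*exp(x)*log(x + 4) + 8*x*exp(x)*log(x + 4) + 2*x*exp(x) + 16*exp(x)*log(x + 4) + 7*exp(x) + 1)/(x^2 + 8*x + 16)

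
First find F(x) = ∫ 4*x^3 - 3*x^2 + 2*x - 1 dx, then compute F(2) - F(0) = 10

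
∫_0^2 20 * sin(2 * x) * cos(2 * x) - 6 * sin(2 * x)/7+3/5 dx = 3*cos(4)/7 - 5*cos(8)/2 + 229/70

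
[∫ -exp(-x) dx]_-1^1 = -E + exp(-1)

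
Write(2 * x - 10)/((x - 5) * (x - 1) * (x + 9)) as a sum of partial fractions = -1/(5*(x + 9)) + 1/(5*(x - 1))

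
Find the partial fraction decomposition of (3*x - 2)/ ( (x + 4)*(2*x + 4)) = 7/(2*(x + 4)) - 2/(x + 2)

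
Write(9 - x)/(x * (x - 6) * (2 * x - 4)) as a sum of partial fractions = -7/(16*(x - 2)) + 1/(16*(x - 6)) + 3/(8*x)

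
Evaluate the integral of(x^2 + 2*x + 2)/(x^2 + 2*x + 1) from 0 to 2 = 8/3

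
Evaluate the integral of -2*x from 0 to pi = -pi^2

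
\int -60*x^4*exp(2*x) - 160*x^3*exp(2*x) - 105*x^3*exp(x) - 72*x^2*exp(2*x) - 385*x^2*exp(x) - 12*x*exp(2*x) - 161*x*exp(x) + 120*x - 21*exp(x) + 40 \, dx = -(15*x^2 + 10*x + 3)*(2*x^2*exp(2*x) + 7*x*exp(x) - 4) + C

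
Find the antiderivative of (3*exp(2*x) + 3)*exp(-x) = 6*sinh(x) + C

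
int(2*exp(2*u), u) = exp(2*u) + C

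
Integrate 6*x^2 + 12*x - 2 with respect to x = 2*x^3 + 6*x^2 - 2*x + C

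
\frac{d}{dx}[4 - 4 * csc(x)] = 4*cot(x)*csc(x)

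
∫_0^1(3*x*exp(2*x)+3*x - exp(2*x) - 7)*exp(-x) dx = -E + exp(-1)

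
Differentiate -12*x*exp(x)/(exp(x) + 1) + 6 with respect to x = (-12*x*exp(x) - 12*exp(2*x) - 12*exp(x))/(exp(2*x) + 2*exp(x) + 1)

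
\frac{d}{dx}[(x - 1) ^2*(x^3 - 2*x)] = 5*x^4 - 8*x^3 - 3*x^2 + 8*x - 2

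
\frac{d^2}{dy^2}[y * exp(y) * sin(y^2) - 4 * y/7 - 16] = (-4*y^3*sin(y^2) + 4*y^2*cos(y^2) + y*sin(y^2) + 6*y*cos(y^2) + 2*sin(y^2))*exp(y)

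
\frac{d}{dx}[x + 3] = 1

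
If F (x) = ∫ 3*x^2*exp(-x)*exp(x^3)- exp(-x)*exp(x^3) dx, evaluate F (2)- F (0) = -1 + exp(6)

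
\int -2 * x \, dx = -x^2 + C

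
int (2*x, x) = x^2 + C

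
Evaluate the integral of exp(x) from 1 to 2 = -E + exp(2)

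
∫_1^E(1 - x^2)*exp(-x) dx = -4*exp(-1) + (1 + E)^2*exp(-E)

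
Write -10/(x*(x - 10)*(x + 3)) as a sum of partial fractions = -10/(39*(x + 3)) - 1/(13*(x - 10)) + 1/(3*x)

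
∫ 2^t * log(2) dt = 2^t + C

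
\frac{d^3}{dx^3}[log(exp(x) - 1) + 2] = (exp(2*x) + exp(x))/(exp(3*x) - 3*exp(2*x) + 3*exp(x) - 1)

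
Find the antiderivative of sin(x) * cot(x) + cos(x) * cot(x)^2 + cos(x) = -cos(x)*cot(x) + C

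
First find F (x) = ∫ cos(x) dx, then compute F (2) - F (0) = sin(2)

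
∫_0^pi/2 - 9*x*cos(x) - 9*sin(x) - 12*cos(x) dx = -9*pi/2 - 12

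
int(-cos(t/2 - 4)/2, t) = -sin(t/2 - 4) + C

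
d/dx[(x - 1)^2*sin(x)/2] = x^2*cos(x)/2 + x*sin(x) - x*cos(x) - sin(x) + cos(x)/2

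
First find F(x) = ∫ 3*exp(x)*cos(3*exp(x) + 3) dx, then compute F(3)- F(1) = sin(3 + 3*exp(3)) - sin(3 + 3*E)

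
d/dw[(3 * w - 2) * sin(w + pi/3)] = 3*w*cos(w + pi/3) + 3*sin(w + pi/3) - 2*cos(w + pi/3)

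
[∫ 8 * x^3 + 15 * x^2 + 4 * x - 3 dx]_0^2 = 74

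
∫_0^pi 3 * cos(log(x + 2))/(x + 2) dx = -3*sin(log(2)) + 3*sin(log(2 + pi))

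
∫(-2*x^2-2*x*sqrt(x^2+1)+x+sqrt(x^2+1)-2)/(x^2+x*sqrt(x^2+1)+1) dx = -2*x + log(x + sqrt(x^2 + 1)) + C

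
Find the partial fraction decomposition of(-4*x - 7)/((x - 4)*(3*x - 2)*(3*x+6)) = 29/(80*(3*x - 2)) + 1/(144*(x + 2)) - 23/(180*(x - 4))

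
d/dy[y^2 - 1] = 2*y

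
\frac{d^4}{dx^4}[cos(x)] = cos(x)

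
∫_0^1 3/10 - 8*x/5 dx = -1/2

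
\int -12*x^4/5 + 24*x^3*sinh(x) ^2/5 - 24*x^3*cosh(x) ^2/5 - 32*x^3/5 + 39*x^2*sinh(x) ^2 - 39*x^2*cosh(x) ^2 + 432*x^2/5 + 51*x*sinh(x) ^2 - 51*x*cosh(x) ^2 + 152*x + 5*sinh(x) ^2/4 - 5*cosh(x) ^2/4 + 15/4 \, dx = -12*x^5/25 - 14*x^4/5 + 79*x^3/5 + 101*x^2/2 + 5*x/2 + C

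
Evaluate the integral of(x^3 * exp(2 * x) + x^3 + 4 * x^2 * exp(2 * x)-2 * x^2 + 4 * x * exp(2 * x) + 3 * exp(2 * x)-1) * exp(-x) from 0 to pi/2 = (-exp(-pi/2) + exp(pi/2))*(1 + pi^2/4 + pi + pi^3/8)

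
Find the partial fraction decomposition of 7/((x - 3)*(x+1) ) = -7/(4*(x + 1)) + 7/(4*(x - 3))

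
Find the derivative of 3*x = 3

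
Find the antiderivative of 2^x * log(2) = 2^x + C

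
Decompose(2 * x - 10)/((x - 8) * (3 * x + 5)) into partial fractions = 40/(29*(3*x + 5)) + 6/(29*(x - 8))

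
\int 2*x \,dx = x^2 + C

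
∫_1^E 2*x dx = -1 + exp(2)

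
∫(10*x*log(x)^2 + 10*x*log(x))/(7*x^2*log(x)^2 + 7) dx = 5*log(x^2*log(x)^2 + 1)/7 + C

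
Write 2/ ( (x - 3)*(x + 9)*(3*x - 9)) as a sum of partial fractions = 1/(216*(x + 9)) - 1/(216*(x - 3)) + 1/(18*(x - 3)^2)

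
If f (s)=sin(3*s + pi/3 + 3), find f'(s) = 3*cos(3*s + pi/3 + 3)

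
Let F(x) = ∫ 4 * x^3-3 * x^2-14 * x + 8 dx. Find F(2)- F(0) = -4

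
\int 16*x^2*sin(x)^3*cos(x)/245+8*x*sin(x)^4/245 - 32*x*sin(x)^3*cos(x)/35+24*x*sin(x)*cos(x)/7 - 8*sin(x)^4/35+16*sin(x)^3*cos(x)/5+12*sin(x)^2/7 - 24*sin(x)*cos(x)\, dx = 4*(x - 7)*((x - 7)*sin(x)^2 + 105)*sin(x)^2/245 + C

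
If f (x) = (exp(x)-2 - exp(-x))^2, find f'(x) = (2*exp(4*x) - 4*exp(3*x) - 4*exp(x) - 2)*exp(-2*x)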